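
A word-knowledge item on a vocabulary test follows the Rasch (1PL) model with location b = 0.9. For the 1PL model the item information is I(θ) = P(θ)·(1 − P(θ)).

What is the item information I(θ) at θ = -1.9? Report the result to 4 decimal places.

P = 1/(1+e^{2.8000}) = 0.0573
P(1−P) = 0.0573 × 0.9427 = 0.0540
I = P(1−P) = 0.05404

0.0540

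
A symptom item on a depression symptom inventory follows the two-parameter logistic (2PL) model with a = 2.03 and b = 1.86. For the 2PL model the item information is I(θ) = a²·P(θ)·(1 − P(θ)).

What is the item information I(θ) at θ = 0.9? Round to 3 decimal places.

P = 1/(1+e^{1.9488}) = 0.1247
P(1−P) = 0.1247 × 0.8753 = 0.1091
I = a² × P(1−P) = 2.03² × 0.1091 = 0.44975

0.450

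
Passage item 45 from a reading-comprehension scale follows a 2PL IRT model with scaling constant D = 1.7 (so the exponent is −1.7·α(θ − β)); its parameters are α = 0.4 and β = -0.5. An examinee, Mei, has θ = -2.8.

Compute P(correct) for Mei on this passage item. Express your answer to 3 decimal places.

P(θ) = 1 / (1 + exp(−D·α(θ − β)))
Exponent: 1.7 × 0.4 × (-2.8 − (-0.5)) = -1.5640
1/(1 + e^{1.5640}) = 0.1731
P = 0.1731

0.173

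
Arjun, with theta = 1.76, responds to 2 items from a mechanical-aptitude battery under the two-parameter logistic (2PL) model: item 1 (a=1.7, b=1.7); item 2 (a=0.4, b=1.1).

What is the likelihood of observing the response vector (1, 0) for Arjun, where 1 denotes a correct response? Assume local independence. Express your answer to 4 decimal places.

P(theta) = 1 / (1 + exp(−a(theta − b)))
P_1 = 1/(1+e^{-0.1020}) = 0.5255
P_2 = 1/(1+e^{-0.2640}) = 0.5656
L = P_1 × (1−P_2) = 0.5255 × 0.4344 = 0.22826

0.2283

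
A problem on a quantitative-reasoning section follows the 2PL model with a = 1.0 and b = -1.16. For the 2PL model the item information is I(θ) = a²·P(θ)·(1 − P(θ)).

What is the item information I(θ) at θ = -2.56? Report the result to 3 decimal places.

0.159

P = 1/(1+e^{1.4000}) = 0.1978
P(1−P) = 0.1978 × 0.8022 = 0.1587
I = a² × P(1−P) = 1.0² × 0.1587 = 0.15868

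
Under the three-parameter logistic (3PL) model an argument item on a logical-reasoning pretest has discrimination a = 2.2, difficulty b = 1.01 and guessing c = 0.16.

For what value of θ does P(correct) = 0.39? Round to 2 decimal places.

P(θ) = c + (1 − c) · 1 / (1 + exp(−a(θ − b)))
Remove guessing floor: (0.39 − 0.16)/(1 − 0.16) = 0.2738
logit = ln(0.2738/0.7262) = -0.9754
θ = b + logit/(a) = 1.01 + (-0.9754)/2.2000 = 0.5666

0.57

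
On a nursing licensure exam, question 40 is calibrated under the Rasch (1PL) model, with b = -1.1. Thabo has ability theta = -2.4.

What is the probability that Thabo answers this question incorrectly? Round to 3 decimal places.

0.786

P(theta) = 1 / (1 + exp(−(theta − b)))
Exponent: (-2.4 − (-1.1)) = -1.3000
1/(1 + e^{1.3000}) = 0.2142
P = 0.2142
P(incorrect) = 1 − 0.2142 = 0.7858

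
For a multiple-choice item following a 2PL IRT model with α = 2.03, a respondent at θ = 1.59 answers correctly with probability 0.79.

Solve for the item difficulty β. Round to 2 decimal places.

0.94

P(θ) = 1 / (1 + exp(−α(θ − β)))
logit(0.79) = ln(0.79/0.21) = 1.3249
β = θ − logit/(α) = 1.59 − 1.3249/2.0300 = 0.9373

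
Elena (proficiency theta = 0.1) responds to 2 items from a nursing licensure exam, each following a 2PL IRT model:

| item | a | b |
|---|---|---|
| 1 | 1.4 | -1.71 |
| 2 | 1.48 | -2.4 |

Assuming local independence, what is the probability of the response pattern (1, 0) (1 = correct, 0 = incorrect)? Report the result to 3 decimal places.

0.022

P(theta) = 1 / (1 + exp(−a(theta − b)))
P_1 = 1/(1+e^{-2.5340}) = 0.9265
P_2 = 1/(1+e^{-3.7000}) = 0.9759
L = P_1 × (1−P_2) = 0.9265 × 0.0241 = 0.02235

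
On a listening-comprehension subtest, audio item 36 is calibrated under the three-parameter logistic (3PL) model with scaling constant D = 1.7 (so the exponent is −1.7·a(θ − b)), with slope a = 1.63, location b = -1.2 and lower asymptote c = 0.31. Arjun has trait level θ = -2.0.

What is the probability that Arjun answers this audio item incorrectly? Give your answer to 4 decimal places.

P(θ) = c + (1 − c) · 1 / (1 + exp(−D·a(θ − b)))
Exponent: 1.7 × 1.63 × (-2.0 − (-1.2)) = -2.2168
1/(1 + e^{2.2168}) = 0.0983
P = 0.31 + 0.69 × 0.0983 = 0.3778
P(incorrect) = 1 − 0.3778 = 0.6222

0.6222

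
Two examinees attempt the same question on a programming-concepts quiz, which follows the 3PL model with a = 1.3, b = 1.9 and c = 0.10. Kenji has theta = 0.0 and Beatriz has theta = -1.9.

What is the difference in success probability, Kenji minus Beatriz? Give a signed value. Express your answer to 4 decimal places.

0.0638

P(theta) = c + (1 − c) · 1 / (1 + exp(−a(theta − b)))
P(Kenji) = 0.1702  [exponent -2.4700]
P(Beatriz) = 0.1064  [exponent -4.9400]
Difference = 0.1702 − 0.1064 = 0.0638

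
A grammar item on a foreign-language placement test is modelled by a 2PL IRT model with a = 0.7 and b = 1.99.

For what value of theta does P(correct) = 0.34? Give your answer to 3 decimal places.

1.042

P(theta) = 1 / (1 + exp(−a(theta − b)))
logit = ln(0.3400/0.6600) = -0.6633
theta = b + logit/(a) = 1.99 + (-0.6633)/0.7000 = 1.0424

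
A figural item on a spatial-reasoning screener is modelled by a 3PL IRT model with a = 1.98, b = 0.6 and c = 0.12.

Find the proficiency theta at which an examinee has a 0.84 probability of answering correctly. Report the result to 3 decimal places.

1.360

P(theta) = c + (1 − c) · 1 / (1 + exp(−a(theta − b)))
Remove guessing floor: (0.84 − 0.12)/(1 − 0.12) = 0.8182
logit = ln(0.8182/0.1818) = 1.5041
theta = b + logit/(a) = 0.6 + 1.5041/1.9800 = 1.3596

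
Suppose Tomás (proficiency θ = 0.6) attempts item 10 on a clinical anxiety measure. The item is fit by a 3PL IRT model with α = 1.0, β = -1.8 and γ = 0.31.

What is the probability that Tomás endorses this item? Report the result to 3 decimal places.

0.943

P(θ) = γ + (1 − γ) · 1 / (1 + exp(−α(θ − β)))
Exponent: 1.0 × (0.6 − (-1.8)) = 2.4000
1/(1 + e^{-2.4000}) = 0.9168
P = 0.31 + 0.69 × 0.9168 = 0.9426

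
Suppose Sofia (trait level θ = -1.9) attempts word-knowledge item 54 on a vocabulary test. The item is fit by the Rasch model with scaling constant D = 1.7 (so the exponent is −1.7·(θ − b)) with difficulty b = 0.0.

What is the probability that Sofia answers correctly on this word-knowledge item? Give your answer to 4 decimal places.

P(θ) = 1 / (1 + exp(−D·(θ − b)))
Exponent: 1.7 × (-1.9 − 0.0) = -3.2300
1/(1 + e^{3.2300}) = 0.0381
P = 0.0381

0.0381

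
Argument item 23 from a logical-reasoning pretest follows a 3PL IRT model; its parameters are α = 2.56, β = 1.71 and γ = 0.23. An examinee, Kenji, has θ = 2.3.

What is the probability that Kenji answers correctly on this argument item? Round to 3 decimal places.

0.861

P(θ) = γ + (1 − γ) · 1 / (1 + exp(−α(θ − β)))
Exponent: 2.56 × (2.3 − 1.71) = 1.5104
1/(1 + e^{-1.5104}) = 0.8191
P = 0.23 + 0.77 × 0.8191 = 0.8607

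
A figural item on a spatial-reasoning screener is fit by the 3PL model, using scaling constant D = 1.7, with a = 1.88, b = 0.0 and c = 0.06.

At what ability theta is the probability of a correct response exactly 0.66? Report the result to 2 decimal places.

0.18

P(theta) = c + (1 − c) · 1 / (1 + exp(−D·a(theta − b)))
Remove guessing floor: (0.66 − 0.06)/(1 − 0.06) = 0.6383
logit = ln(0.6383/0.3617) = 0.5680
theta = b + logit/(1.7·a) = 0.0 + 0.5680/3.1960 = 0.1777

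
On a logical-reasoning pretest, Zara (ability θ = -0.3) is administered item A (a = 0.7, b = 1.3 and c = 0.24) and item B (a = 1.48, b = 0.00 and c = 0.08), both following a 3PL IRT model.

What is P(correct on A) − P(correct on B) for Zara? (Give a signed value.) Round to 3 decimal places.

P(θ) = c + (1 − c) · 1 / (1 + exp(−a(θ − b)))
P_A = 0.4270
P_B = 0.4395
P_A − P_B = -0.0126

-0.013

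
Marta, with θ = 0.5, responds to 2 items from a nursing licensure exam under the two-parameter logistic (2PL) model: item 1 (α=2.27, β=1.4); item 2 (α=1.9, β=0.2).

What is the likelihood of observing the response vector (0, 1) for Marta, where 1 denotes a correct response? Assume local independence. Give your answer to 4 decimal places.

P(θ) = 1 / (1 + exp(−α(θ − β)))
P_1 = 1/(1+e^{2.0430}) = 0.1148
P_2 = 1/(1+e^{-0.5700}) = 0.6388
L = (1−P_1) × P_2 = 0.8852 × 0.6388 = 0.56546

0.5655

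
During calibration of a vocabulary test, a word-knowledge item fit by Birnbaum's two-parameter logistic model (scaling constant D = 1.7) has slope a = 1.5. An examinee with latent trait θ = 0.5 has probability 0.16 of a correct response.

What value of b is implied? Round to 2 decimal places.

1.15

P(θ) = 1 / (1 + exp(−D·a(θ − b)))
logit(0.16) = ln(0.16/0.84) = -1.6582
b = θ − logit/(1.7·a) = 0.5 − (-1.6582)/2.5500 = 1.1503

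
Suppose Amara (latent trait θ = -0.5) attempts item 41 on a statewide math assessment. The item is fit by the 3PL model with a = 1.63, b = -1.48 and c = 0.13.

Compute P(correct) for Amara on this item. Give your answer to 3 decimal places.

P(θ) = c + (1 − c) · 1 / (1 + exp(−a(θ − b)))
Exponent: 1.63 × (-0.5 − (-1.48)) = 1.5974
1/(1 + e^{-1.5974}) = 0.8317
P = 0.13 + 0.87 × 0.8317 = 0.8535

0.854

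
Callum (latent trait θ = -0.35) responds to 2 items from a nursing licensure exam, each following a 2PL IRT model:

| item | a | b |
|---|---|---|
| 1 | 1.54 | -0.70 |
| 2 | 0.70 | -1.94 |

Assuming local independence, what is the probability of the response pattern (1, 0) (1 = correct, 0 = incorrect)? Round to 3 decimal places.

0.156

P(θ) = 1 / (1 + exp(−a(θ − b)))
P_1 = 1/(1+e^{-0.5390}) = 0.6316
P_2 = 1/(1+e^{-1.1130}) = 0.7527
L = P_1 × (1−P_2) = 0.6316 × 0.2473 = 0.15620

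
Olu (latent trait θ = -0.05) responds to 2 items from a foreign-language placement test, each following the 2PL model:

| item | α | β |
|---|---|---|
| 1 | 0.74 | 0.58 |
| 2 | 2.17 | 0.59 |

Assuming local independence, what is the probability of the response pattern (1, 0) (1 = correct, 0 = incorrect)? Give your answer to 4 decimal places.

0.3086

P(θ) = 1 / (1 + exp(−α(θ − β)))
P_1 = 1/(1+e^{0.4662}) = 0.3855
P_2 = 1/(1+e^{1.3888}) = 0.1996
L = P_1 × (1−P_2) = 0.3855 × 0.8004 = 0.30857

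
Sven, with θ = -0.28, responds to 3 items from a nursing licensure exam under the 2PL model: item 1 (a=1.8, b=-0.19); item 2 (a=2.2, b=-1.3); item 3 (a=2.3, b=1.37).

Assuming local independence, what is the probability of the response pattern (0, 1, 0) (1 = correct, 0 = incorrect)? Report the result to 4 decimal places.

0.4779

P(θ) = 1 / (1 + exp(−a(θ − b)))
P_1 = 1/(1+e^{0.1620}) = 0.4596
P_2 = 1/(1+e^{-2.2440}) = 0.9041
P_3 = 1/(1+e^{3.7950}) = 0.0220
L = (1−P_1) × P_2 × (1−P_3) = 0.5404 × 0.9041 × 0.9780 = 0.47786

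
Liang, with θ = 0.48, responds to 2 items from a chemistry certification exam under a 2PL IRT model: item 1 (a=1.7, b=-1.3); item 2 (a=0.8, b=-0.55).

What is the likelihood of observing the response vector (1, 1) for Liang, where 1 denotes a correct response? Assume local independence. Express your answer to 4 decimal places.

0.6629

P(θ) = 1 / (1 + exp(−a(θ − b)))
P_1 = 1/(1+e^{-3.0260}) = 0.9537
P_2 = 1/(1+e^{-0.8240}) = 0.6951
L = P_1 × P_2 = 0.9537 × 0.6951 = 0.66293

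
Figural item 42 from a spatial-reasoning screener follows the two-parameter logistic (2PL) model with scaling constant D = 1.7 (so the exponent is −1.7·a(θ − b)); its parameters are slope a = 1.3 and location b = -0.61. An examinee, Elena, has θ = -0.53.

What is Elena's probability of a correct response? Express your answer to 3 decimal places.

0.544

P(θ) = 1 / (1 + exp(−D·a(θ − b)))
Exponent: 1.7 × 1.3 × (-0.53 − (-0.61)) = 0.1768
1/(1 + e^{-0.1768}) = 0.5441
P = 0.5441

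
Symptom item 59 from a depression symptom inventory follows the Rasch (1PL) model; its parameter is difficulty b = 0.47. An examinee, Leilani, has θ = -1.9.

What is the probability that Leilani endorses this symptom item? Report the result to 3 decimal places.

0.085

P(θ) = 1 / (1 + exp(−(θ − b)))
Exponent: (-1.9 − 0.47) = -2.3700
1/(1 + e^{2.3700}) = 0.0855
P = 0.0855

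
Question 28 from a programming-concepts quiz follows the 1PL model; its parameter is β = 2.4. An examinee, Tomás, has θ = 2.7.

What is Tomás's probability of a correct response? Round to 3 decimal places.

0.574

P(θ) = 1 / (1 + exp(−(θ − β)))
Exponent: (2.7 − 2.4) = 0.3000
1/(1 + e^{-0.3000}) = 0.5744
P = 0.5744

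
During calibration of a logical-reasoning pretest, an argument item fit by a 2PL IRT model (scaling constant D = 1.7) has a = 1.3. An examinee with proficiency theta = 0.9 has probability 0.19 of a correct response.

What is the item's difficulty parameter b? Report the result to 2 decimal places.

1.56

P(theta) = 1 / (1 + exp(−D·a(theta − b)))
logit(0.19) = ln(0.19/0.81) = -1.4500
b = theta − logit/(1.7·a) = 0.9 − (-1.4500)/2.2100 = 1.5561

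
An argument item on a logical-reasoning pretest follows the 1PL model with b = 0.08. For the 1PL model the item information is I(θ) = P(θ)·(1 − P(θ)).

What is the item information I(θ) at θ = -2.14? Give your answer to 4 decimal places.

0.0884

P = 1/(1+e^{2.2200}) = 0.0980
P(1−P) = 0.0980 × 0.9020 = 0.0884
I = P(1−P) = 0.08837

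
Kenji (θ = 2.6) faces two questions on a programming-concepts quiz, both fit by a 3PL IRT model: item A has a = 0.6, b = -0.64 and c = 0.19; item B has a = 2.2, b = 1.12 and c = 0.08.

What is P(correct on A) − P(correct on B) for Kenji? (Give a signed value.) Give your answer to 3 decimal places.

P(θ) = c + (1 − c) · 1 / (1 + exp(−a(θ − b)))
P_A = 0.8986
P_B = 0.9659
P_A − P_B = -0.0673

-0.067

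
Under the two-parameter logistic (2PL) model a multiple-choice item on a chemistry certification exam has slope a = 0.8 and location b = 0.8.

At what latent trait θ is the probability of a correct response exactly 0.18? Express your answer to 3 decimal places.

-1.095

P(θ) = 1 / (1 + exp(−a(θ − b)))
logit = ln(0.1800/0.8200) = -1.5163
θ = b + logit/(a) = 0.8 + (-1.5163)/0.8000 = -1.0954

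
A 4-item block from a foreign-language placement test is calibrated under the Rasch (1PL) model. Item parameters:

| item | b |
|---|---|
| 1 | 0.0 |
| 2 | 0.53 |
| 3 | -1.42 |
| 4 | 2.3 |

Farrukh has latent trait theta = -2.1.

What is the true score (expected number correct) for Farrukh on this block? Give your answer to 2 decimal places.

0.52

P(theta) = 1 / (1 + exp(−(theta − b)))
P_1 = 1/(1+e^{2.1000}) = 0.1091
P_2 = 1/(1+e^{2.6300}) = 0.0672
P_3 = 1/(1+e^{0.6800}) = 0.3363
P_4 = 1/(1+e^{4.4000}) = 0.0121
E[score] = 0.1091 + 0.0672 + 0.3363 + 0.0121 = 0.5247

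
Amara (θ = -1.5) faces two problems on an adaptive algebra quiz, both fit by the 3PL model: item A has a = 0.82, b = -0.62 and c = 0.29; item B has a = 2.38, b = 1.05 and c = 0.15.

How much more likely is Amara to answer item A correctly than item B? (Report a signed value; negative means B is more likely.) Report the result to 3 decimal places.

0.370

P(θ) = c + (1 − c) · 1 / (1 + exp(−a(θ − b)))
P_A = 0.5222
P_B = 0.1520
P_A − P_B = 0.3702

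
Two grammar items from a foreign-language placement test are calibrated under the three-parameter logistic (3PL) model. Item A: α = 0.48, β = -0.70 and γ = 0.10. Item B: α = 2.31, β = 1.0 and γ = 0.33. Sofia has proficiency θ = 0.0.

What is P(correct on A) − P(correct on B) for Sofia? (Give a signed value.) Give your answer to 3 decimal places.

P(θ) = γ + (1 − γ) · 1 / (1 + exp(−α(θ − β)))
P_A = 0.6249
P_B = 0.3905
P_A − P_B = 0.2344

0.234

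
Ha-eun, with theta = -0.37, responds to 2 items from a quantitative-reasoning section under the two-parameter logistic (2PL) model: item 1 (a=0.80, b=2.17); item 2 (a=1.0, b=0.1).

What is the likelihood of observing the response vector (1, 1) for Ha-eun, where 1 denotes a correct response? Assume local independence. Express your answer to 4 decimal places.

0.0446

P(theta) = 1 / (1 + exp(−a(theta − b)))
P_1 = 1/(1+e^{2.0320}) = 0.1159
P_2 = 1/(1+e^{0.4700}) = 0.3846
L = P_1 × P_2 = 0.1159 × 0.3846 = 0.04457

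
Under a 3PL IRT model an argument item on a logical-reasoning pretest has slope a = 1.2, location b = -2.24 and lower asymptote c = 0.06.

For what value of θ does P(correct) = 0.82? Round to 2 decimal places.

-1.04

P(θ) = c + (1 − c) · 1 / (1 + exp(−a(θ − b)))
Remove guessing floor: (0.82 − 0.06)/(1 − 0.06) = 0.8085
logit = ln(0.8085/0.1915) = 1.4404
θ = b + logit/(a) = -2.24 + 1.4404/1.2000 = -1.0397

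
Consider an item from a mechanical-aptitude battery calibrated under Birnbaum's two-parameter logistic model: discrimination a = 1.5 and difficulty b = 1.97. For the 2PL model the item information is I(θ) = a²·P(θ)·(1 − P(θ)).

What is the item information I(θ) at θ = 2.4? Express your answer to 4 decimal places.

0.5078

P = 1/(1+e^{-0.6450}) = 0.6559
P(1−P) = 0.6559 × 0.3441 = 0.2257
I = a² × P(1−P) = 1.5² × 0.2257 = 0.50783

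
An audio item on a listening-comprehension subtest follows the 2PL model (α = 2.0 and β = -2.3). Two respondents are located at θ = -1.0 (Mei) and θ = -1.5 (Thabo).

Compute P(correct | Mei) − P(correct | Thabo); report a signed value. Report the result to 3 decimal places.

P(θ) = 1 / (1 + exp(−α(θ − β)))
P(Mei) = 0.9309  [exponent 2.6000]
P(Thabo) = 0.8320  [exponent 1.6000]
Difference = 0.9309 − 0.8320 = 0.0988

0.099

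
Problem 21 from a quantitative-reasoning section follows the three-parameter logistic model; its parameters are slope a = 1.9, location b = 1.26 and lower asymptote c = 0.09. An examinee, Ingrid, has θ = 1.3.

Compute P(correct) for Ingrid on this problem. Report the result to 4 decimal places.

0.5623

P(θ) = c + (1 − c) · 1 / (1 + exp(−a(θ − b)))
Exponent: 1.9 × (1.3 − 1.26) = 0.0760
1/(1 + e^{-0.0760}) = 0.5190
P = 0.09 + 0.91 × 0.5190 = 0.5623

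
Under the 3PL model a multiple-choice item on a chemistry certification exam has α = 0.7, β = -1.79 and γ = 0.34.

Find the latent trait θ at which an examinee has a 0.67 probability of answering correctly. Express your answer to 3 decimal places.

-1.790

P(θ) = γ + (1 − γ) · 1 / (1 + exp(−α(θ − β)))
Remove guessing floor: (0.67 − 0.34)/(1 − 0.34) = 0.5000
logit = ln(0.5000/0.5000) = 0.0000
θ = β + logit/(α) = -1.79 + 0.0000/0.7000 = -1.7900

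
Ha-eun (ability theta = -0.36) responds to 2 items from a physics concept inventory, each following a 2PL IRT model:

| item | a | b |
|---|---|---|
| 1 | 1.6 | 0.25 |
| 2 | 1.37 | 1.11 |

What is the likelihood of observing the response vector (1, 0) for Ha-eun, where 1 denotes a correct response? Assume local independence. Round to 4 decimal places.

P(theta) = 1 / (1 + exp(−a(theta − b)))
P_1 = 1/(1+e^{0.9760}) = 0.2737
P_2 = 1/(1+e^{2.0139}) = 0.1178
L = P_1 × (1−P_2) = 0.2737 × 0.8822 = 0.24146

0.2415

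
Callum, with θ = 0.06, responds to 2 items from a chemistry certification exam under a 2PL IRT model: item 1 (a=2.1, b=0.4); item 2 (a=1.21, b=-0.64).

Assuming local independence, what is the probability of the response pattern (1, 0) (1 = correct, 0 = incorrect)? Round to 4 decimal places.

P(θ) = 1 / (1 + exp(−a(θ − b)))
P_1 = 1/(1+e^{0.7140}) = 0.3287
P_2 = 1/(1+e^{-0.8470}) = 0.6999
L = P_1 × (1−P_2) = 0.3287 × 0.3001 = 0.09864

0.0986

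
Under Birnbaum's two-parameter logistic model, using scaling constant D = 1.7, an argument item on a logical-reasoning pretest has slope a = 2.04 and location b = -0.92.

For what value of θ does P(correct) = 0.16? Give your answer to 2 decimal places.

P(θ) = 1 / (1 + exp(−D·a(θ − b)))
logit = ln(0.1600/0.8400) = -1.6582
θ = b + logit/(1.7·a) = -0.92 + (-1.6582)/3.4680 = -1.3982

-1.40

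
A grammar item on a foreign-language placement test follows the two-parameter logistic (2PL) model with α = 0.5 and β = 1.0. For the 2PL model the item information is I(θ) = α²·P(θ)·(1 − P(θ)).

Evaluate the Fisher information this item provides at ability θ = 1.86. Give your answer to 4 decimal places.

0.0597

P = 1/(1+e^{-0.4300}) = 0.6059
P(1−P) = 0.6059 × 0.3941 = 0.2388
I = α² × P(1−P) = 0.5² × 0.2388 = 0.05970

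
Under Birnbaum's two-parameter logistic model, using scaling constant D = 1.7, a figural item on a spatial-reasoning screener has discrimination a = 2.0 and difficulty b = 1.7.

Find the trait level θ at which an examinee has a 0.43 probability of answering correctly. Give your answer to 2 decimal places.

P(θ) = 1 / (1 + exp(−D·a(θ − b)))
logit = ln(0.4300/0.5700) = -0.2819
θ = b + logit/(1.7·a) = 1.7 + (-0.2819)/3.4000 = 1.6171

1.62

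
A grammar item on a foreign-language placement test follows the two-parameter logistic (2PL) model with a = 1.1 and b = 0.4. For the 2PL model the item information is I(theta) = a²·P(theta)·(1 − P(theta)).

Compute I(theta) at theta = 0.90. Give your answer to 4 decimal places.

P = 1/(1+e^{-0.5500}) = 0.6341
P(1−P) = 0.6341 × 0.3659 = 0.2320
I = a² × P(1−P) = 1.1² × 0.2320 = 0.28073

0.2807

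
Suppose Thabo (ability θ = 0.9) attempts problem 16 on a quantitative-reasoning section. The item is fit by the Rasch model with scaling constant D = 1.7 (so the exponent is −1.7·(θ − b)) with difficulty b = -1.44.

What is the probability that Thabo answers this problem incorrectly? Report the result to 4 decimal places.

P(θ) = 1 / (1 + exp(−D·(θ − b)))
Exponent: 1.7 × (0.9 − (-1.44)) = 3.9780
1/(1 + e^{-3.9780}) = 0.9816
P = 0.9816
P(incorrect) = 1 − 0.9816 = 0.0184

0.0184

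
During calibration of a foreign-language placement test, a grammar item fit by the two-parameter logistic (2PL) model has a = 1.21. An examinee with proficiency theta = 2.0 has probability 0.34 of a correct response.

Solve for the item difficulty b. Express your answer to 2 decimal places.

2.55

P(theta) = 1 / (1 + exp(−a(theta − b)))
logit(0.34) = ln(0.34/0.66) = -0.6633
b = theta − logit/(a) = 2.0 − (-0.6633)/1.2100 = 2.5482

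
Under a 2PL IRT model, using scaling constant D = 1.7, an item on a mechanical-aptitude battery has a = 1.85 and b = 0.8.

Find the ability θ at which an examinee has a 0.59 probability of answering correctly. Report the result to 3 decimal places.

P(θ) = 1 / (1 + exp(−D·a(θ − b)))
logit = ln(0.5900/0.4100) = 0.3640
θ = b + logit/(1.7·a) = 0.8 + 0.3640/3.1450 = 0.9157

0.916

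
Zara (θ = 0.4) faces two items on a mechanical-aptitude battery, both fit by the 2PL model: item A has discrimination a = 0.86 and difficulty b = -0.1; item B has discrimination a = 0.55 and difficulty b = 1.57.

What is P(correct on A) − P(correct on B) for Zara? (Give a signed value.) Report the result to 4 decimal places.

P(θ) = 1 / (1 + exp(−a(θ − b)))
P_A = 0.6059
P_B = 0.3445
P_A − P_B = 0.2614

0.2614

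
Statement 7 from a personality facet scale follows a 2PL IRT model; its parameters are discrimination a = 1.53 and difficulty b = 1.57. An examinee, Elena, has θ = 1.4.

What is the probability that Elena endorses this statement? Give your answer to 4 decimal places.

0.4353

P(θ) = 1 / (1 + exp(−a(θ − b)))
Exponent: 1.53 × (1.4 − 1.57) = -0.2601
1/(1 + e^{0.2601}) = 0.4353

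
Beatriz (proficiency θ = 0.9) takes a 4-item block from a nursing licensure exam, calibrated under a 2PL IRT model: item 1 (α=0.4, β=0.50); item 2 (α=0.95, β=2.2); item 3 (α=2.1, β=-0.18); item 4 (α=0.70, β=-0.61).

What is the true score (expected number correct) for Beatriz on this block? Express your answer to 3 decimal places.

P(θ) = 1 / (1 + exp(−α(θ − β)))
P_1 = 1/(1+e^{-0.1600}) = 0.5399
P_2 = 1/(1+e^{1.2350}) = 0.2253
P_3 = 1/(1+e^{-2.2680}) = 0.9062
P_4 = 1/(1+e^{-1.0570}) = 0.7421
E[score] = 0.5399 + 0.2253 + 0.9062 + 0.7421 = 2.4135

2.414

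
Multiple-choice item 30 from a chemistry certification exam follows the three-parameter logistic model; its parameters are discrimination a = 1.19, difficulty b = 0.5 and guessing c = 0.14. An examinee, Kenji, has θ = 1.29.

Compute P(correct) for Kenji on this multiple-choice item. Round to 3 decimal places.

P(θ) = c + (1 − c) · 1 / (1 + exp(−a(θ − b)))
Exponent: 1.19 × (1.29 − 0.5) = 0.9401
1/(1 + e^{-0.9401}) = 0.7191
P = 0.14 + 0.86 × 0.7191 = 0.7584

0.758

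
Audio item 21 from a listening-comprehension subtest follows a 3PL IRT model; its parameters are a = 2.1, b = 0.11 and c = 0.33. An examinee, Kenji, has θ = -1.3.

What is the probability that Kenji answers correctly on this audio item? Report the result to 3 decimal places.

P(θ) = c + (1 − c) · 1 / (1 + exp(−a(θ − b)))
Exponent: 2.1 × (-1.3 − 0.11) = -2.9610
1/(1 + e^{2.9610}) = 0.0492
P = 0.33 + 0.67 × 0.0492 = 0.3630

0.363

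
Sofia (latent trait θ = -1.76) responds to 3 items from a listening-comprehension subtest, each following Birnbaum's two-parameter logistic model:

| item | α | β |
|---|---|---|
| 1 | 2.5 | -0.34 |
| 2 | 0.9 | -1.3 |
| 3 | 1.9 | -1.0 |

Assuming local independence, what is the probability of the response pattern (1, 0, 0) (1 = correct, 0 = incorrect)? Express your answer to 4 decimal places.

0.0136

P(θ) = 1 / (1 + exp(−α(θ − β)))
P_1 = 1/(1+e^{3.5500}) = 0.0279
P_2 = 1/(1+e^{0.4140}) = 0.3980
P_3 = 1/(1+e^{1.4440}) = 0.1909
L = P_1 × (1−P_2) × (1−P_3) = 0.0279 × 0.6020 × 0.8091 = 0.01360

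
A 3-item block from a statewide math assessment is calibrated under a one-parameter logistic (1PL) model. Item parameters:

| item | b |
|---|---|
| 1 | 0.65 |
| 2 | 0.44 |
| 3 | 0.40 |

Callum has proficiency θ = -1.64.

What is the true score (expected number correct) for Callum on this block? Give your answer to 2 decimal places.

0.32

P(θ) = 1 / (1 + exp(−(θ − b)))
P_1 = 1/(1+e^{2.2900}) = 0.0920
P_2 = 1/(1+e^{2.0800}) = 0.1111
P_3 = 1/(1+e^{2.0400}) = 0.1151
E[score] = 0.0920 + 0.1111 + 0.1151 = 0.3181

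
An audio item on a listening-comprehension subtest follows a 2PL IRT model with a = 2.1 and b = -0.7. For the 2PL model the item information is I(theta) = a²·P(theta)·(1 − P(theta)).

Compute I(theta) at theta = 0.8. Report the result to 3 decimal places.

0.174

P = 1/(1+e^{-3.1500}) = 0.9589
P(1−P) = 0.9589 × 0.0411 = 0.0394
I = a² × P(1−P) = 2.1² × 0.0394 = 0.17377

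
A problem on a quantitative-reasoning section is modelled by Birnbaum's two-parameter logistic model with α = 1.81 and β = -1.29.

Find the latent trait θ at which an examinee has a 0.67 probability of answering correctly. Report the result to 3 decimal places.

P(θ) = 1 / (1 + exp(−α(θ − β)))
logit = ln(0.6700/0.3300) = 0.7082
θ = β + logit/(α) = -1.29 + 0.7082/1.8100 = -0.8987

-0.899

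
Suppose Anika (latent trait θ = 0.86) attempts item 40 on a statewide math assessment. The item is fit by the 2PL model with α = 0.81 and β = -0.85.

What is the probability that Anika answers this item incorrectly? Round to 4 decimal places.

0.2002

P(θ) = 1 / (1 + exp(−α(θ − β)))
Exponent: 0.81 × (0.86 − (-0.85)) = 1.3851
1/(1 + e^{-1.3851}) = 0.7998
P(incorrect) = 1 − 0.7998 = 0.2002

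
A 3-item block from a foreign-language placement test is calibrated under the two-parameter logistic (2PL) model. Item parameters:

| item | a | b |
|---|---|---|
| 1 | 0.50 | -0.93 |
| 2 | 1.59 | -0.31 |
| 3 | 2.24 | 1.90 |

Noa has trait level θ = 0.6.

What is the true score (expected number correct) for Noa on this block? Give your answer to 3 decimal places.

1.544

P(θ) = 1 / (1 + exp(−a(θ − b)))
P_1 = 1/(1+e^{-0.7650}) = 0.6824
P_2 = 1/(1+e^{-1.4469}) = 0.8095
P_3 = 1/(1+e^{2.9120}) = 0.0516
E[score] = 0.6824 + 0.8095 + 0.0516 = 1.5435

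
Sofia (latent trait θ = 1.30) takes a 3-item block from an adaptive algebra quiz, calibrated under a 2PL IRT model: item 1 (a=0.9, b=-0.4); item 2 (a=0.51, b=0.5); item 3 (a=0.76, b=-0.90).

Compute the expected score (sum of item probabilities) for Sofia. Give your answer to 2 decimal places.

2.26

P(θ) = 1 / (1 + exp(−a(θ − b)))
P_1 = 1/(1+e^{-1.5300}) = 0.8220
P_2 = 1/(1+e^{-0.4080}) = 0.6006
P_3 = 1/(1+e^{-1.6720}) = 0.8418
E[score] = 0.8220 + 0.6006 + 0.8418 = 2.2645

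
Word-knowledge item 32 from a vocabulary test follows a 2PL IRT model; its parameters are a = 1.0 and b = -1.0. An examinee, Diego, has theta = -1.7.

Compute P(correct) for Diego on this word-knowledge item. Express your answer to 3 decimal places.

0.332

P(theta) = 1 / (1 + exp(−a(theta − b)))
Exponent: 1.0 × (-1.7 − (-1.0)) = -0.7000
1/(1 + e^{0.7000}) = 0.3318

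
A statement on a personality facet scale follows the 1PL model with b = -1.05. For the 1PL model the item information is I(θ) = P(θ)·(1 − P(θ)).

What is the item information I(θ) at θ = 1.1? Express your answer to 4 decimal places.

P = 1/(1+e^{-2.1500}) = 0.8957
P(1−P) = 0.8957 × 0.1043 = 0.0934
I = P(1−P) = 0.09345

0.0934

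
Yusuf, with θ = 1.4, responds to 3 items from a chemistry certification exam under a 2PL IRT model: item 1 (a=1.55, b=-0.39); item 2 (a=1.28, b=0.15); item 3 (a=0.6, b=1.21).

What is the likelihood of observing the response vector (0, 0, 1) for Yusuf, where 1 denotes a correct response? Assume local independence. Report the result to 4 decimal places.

0.0052

P(θ) = 1 / (1 + exp(−a(θ − b)))
P_1 = 1/(1+e^{-2.7745}) = 0.9413
P_2 = 1/(1+e^{-1.6000}) = 0.8320
P_3 = 1/(1+e^{-0.1140}) = 0.5285
L = (1−P_1) × (1−P_2) × P_3 = 0.0587 × 0.1680 × 0.5285 = 0.00521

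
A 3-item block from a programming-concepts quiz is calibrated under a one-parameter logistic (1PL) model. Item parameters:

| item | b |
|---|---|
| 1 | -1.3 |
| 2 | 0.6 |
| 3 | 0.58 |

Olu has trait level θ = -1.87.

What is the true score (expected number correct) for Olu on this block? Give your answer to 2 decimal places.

0.52

P(θ) = 1 / (1 + exp(−(θ − b)))
P_1 = 1/(1+e^{0.5700}) = 0.3612
P_2 = 1/(1+e^{2.4700}) = 0.0780
P_3 = 1/(1+e^{2.4500}) = 0.0794
E[score] = 0.3612 + 0.0780 + 0.0794 = 0.5187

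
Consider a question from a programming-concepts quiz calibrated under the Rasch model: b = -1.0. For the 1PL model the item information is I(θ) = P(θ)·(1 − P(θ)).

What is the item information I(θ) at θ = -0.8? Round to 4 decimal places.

0.2475

P = 1/(1+e^{-0.2000}) = 0.5498
P(1−P) = 0.5498 × 0.4502 = 0.2475
I = P(1−P) = 0.24752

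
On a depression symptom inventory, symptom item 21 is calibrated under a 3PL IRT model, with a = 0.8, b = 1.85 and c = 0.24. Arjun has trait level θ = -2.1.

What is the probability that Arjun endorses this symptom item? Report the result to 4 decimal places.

P(θ) = c + (1 − c) · 1 / (1 + exp(−a(θ − b)))
Exponent: 0.8 × (-2.1 − 1.85) = -3.1600
1/(1 + e^{3.1600}) = 0.0407
P = 0.24 + 0.76 × 0.0407 = 0.2709

0.2709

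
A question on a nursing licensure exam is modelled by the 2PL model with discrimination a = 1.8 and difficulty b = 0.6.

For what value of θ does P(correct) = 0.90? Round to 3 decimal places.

1.821

P(θ) = 1 / (1 + exp(−a(θ − b)))
logit = ln(0.9000/0.1000) = 2.1972
θ = b + logit/(a) = 0.6 + 2.1972/1.8000 = 1.8207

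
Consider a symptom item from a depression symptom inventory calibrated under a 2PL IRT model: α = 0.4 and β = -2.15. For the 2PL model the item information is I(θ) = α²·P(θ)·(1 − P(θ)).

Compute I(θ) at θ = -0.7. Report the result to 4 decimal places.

0.0368

P = 1/(1+e^{-0.5800}) = 0.6411
P(1−P) = 0.6411 × 0.3589 = 0.2301
I = α² × P(1−P) = 0.4² × 0.2301 = 0.03682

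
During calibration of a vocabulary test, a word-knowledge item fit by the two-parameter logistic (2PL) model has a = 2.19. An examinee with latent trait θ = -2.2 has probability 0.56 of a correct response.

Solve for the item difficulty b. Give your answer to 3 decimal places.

P(θ) = 1 / (1 + exp(−a(θ − b)))
logit(0.56) = ln(0.56/0.44) = 0.2412
b = θ − logit/(a) = -2.2 − 0.2412/2.1900 = -2.3101

-2.310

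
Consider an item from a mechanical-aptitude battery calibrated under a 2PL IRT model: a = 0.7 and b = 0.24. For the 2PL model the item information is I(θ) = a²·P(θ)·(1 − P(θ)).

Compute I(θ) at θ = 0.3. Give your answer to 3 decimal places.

0.122

P = 1/(1+e^{-0.0420}) = 0.5105
P(1−P) = 0.5105 × 0.4895 = 0.2499
I = a² × P(1−P) = 0.7² × 0.2499 = 0.12245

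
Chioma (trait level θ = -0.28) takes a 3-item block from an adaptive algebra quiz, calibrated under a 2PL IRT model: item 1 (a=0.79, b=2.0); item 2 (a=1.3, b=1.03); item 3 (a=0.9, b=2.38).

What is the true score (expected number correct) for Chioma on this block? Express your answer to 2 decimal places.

0.38

P(θ) = 1 / (1 + exp(−a(θ − b)))
P_1 = 1/(1+e^{1.8012}) = 0.1417
P_2 = 1/(1+e^{1.7030}) = 0.1541
P_3 = 1/(1+e^{2.3940}) = 0.0836
E[score] = 0.1417 + 0.1541 + 0.0836 = 0.3794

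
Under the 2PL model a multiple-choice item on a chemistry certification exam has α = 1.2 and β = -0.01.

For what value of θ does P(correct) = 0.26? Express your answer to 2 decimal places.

-0.88

P(θ) = 1 / (1 + exp(−α(θ − β)))
logit = ln(0.2600/0.7400) = -1.0460
θ = β + logit/(α) = -0.01 + (-1.0460)/1.2000 = -0.8816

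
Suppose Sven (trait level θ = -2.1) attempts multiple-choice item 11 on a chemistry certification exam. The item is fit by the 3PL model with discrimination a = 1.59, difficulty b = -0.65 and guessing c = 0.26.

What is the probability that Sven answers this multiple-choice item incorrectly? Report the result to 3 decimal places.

0.673

P(θ) = c + (1 − c) · 1 / (1 + exp(−a(θ − b)))
Exponent: 1.59 × (-2.1 − (-0.65)) = -2.3055
1/(1 + e^{2.3055}) = 0.0907
P = 0.26 + 0.74 × 0.0907 = 0.3271
P(incorrect) = 1 − 0.3271 = 0.6729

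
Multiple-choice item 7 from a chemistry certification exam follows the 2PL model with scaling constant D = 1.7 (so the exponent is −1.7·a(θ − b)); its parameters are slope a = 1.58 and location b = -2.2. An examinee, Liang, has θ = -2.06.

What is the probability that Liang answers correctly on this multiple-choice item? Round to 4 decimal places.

P(θ) = 1 / (1 + exp(−D·a(θ − b)))
Exponent: 1.7 × 1.58 × (-2.06 − (-2.2)) = 0.3760
1/(1 + e^{-0.3760}) = 0.5929
P = 0.5929

0.5929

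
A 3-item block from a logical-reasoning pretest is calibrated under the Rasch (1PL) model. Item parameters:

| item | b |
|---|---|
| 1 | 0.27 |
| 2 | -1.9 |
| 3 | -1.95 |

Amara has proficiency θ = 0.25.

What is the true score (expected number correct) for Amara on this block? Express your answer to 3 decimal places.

P(θ) = 1 / (1 + exp(−(θ − b)))
P_1 = 1/(1+e^{0.0200}) = 0.4950
P_2 = 1/(1+e^{-2.1500}) = 0.8957
P_3 = 1/(1+e^{-2.2000}) = 0.9002
E[score] = 0.4950 + 0.8957 + 0.9002 = 2.2909

2.291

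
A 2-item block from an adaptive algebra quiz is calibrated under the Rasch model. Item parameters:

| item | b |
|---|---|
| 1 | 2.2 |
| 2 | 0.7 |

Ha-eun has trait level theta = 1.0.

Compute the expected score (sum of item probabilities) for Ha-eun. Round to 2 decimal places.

0.81

P(theta) = 1 / (1 + exp(−(theta − b)))
P_1 = 1/(1+e^{1.2000}) = 0.2315
P_2 = 1/(1+e^{-0.3000}) = 0.5744
E[score] = 0.2315 + 0.5744 = 0.8059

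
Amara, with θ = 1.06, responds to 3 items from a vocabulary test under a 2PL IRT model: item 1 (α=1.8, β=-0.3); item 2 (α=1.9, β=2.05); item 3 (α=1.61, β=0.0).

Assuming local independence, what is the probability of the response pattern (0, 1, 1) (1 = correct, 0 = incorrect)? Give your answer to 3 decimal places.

P(θ) = 1 / (1 + exp(−α(θ − β)))
P_1 = 1/(1+e^{-2.4480}) = 0.9204
P_2 = 1/(1+e^{1.8810}) = 0.1323
P_3 = 1/(1+e^{-1.7066}) = 0.8464
L = (1−P_1) × P_2 × P_3 = 0.0796 × 0.1323 × 0.8464 = 0.00891

0.009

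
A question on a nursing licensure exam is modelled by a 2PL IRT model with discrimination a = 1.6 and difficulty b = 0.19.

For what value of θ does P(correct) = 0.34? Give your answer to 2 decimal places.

P(θ) = 1 / (1 + exp(−a(θ − b)))
logit = ln(0.3400/0.6600) = -0.6633
θ = b + logit/(a) = 0.19 + (-0.6633)/1.6000 = -0.2246

-0.22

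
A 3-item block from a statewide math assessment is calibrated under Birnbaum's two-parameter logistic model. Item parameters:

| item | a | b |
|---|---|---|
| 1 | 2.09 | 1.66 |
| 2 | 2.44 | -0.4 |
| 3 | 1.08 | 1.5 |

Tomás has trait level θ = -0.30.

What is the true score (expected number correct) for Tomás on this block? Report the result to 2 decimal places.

P(θ) = 1 / (1 + exp(−a(θ − b)))
P_1 = 1/(1+e^{4.0964}) = 0.0164
P_2 = 1/(1+e^{-0.2440}) = 0.5607
P_3 = 1/(1+e^{1.9440}) = 0.1252
E[score] = 0.0164 + 0.5607 + 0.1252 = 0.7023

0.70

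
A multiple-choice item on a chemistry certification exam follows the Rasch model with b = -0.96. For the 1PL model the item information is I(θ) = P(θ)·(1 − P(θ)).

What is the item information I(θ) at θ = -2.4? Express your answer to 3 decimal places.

P = 1/(1+e^{1.4400}) = 0.1915
P(1−P) = 0.1915 × 0.8085 = 0.1549
I = P(1−P) = 0.15486

0.155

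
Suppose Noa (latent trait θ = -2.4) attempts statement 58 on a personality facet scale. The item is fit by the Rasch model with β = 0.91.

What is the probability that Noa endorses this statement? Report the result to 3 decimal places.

0.035

P(θ) = 1 / (1 + exp(−(θ − β)))
Exponent: (-2.4 − 0.91) = -3.3100
1/(1 + e^{3.3100}) = 0.0352
P = 0.0352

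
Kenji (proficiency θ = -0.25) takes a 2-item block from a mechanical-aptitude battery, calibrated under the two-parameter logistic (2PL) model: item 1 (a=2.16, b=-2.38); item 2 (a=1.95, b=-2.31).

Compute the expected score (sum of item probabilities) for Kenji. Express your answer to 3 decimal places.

P(θ) = 1 / (1 + exp(−a(θ − b)))
P_1 = 1/(1+e^{-4.6008}) = 0.9901
P_2 = 1/(1+e^{-4.0170}) = 0.9823
E[score] = 0.9901 + 0.9823 = 1.9724

1.972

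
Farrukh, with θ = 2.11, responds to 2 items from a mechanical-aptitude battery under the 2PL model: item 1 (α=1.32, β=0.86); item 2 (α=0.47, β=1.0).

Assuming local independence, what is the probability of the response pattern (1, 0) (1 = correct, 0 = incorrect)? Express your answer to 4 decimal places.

0.3124

P(θ) = 1 / (1 + exp(−α(θ − β)))
P_1 = 1/(1+e^{-1.6500}) = 0.8389
P_2 = 1/(1+e^{-0.5217}) = 0.6275
L = P_1 × (1−P_2) = 0.8389 × 0.3725 = 0.31245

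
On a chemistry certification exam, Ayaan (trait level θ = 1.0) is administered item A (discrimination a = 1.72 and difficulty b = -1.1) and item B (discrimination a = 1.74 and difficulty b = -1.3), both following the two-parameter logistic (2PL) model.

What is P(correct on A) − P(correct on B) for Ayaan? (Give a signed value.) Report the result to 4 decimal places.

-0.0083

P(θ) = 1 / (1 + exp(−a(θ − b)))
P_A = 0.9737
P_B = 0.9820
P_A − P_B = -0.0083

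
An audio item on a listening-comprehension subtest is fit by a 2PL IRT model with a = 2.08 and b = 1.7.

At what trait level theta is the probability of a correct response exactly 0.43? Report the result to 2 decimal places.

1.56

P(theta) = 1 / (1 + exp(−a(theta − b)))
logit = ln(0.4300/0.5700) = -0.2819
theta = b + logit/(a) = 1.7 + (-0.2819)/2.0800 = 1.5645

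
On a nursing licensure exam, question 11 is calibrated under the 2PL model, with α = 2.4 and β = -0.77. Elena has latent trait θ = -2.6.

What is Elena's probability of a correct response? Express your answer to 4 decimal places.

0.0122

P(θ) = 1 / (1 + exp(−α(θ − β)))
Exponent: 2.4 × (-2.6 − (-0.77)) = -4.3920
1/(1 + e^{4.3920}) = 0.0122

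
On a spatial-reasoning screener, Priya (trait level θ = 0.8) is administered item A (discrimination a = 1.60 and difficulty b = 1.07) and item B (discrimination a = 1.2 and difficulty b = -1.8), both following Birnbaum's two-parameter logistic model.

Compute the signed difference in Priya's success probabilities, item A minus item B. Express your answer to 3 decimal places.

-0.564

P(θ) = 1 / (1 + exp(−a(θ − b)))
P_A = 0.3936
P_B = 0.9577
P_A − P_B = -0.5641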